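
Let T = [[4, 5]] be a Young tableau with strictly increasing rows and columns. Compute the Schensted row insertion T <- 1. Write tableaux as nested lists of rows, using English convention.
In row 1, 1 replaces 4 (the leftmost entry greater than 1); 4 is bumped to row 2. 4 starts a new row 2. The new tableau is [[1, 5], [4]].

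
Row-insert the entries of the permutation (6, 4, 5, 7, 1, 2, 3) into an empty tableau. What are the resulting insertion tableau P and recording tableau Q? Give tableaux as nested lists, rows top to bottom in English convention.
Insert each entry of the permutation into P by Schensted row insertion, recording in Q the position of each new cell.

Insert 6: appended to row 1. P = [[6]].
Insert 4: 4 bumps 6 from row 1; 6 starts row 2. P = [[4], [6]].
Insert 5: appended to row 1. P = [[4, 5], [6]].
Insert 7: appended to row 1. P = [[4, 5, 7], [6]].
Insert 1: 1 bumps 4 from row 1; 4 bumps 6 from row 2; 6 starts row 3. P = [[1, 5, 7], [4], [6]].
Insert 2: 2 bumps 5 from row 1; 5 appends to row 2. P = [[1, 2, 7], [4, 5], [6]].
Insert 3: 3 bumps 7 from row 1; 7 appends to row 2. P = [[1, 2, 3], [4, 5, 7], [6]].

So P = [[1, 2, 3], [4, 5, 7], [6]], Q = [[1, 3, 4], [2, 6, 7], [5]].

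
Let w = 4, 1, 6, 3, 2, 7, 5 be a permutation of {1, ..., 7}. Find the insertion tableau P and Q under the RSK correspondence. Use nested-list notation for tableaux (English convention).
P = [[1, 2, 5], [3, 6, 7], [4]], Q = [[1, 3, 6], [2, 4, 7], [5]]

Insert each entry of the permutation into P by Schensted row insertion, recording in Q the position of each new cell.

After inserting 4: P = [[4]].
After inserting 1: P = [[1], [4]].
After inserting 6: P = [[1, 6], [4]].
After inserting 3: P = [[1, 3], [4, 6]].
After inserting 2: P = [[1, 2], [3, 6], [4]].
After inserting 7: P = [[1, 2, 7], [3, 6], [4]].
After inserting 5: P = [[1, 2, 5], [3, 6, 7], [4]].

So P = [[1, 2, 5], [3, 6, 7], [4]], Q = [[1, 3, 6], [2, 4, 7], [5]].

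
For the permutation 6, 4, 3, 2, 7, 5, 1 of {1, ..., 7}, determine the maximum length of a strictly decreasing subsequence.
5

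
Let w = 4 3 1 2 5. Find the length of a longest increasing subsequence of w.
3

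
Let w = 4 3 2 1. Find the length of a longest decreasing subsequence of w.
4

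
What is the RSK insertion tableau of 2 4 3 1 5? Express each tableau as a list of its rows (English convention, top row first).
Insert 2: appended to row 1. P = [[2]].
Insert 4: appended to row 1. P = [[2, 4]].
Insert 3: 3 bumps 4 from row 1; 4 starts row 2. P = [[2, 3], [4]].
Insert 1: 1 bumps 2 from row 1; 2 bumps 4 from row 2; 4 starts row 3. P = [[1, 3], [2], [4]].
Insert 5: appended to row 1. P = [[1, 3, 5], [2], [4]].

So P = [[1, 3, 5], [2], [4]].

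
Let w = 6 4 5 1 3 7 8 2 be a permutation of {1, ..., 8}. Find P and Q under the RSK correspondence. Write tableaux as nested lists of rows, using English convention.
P = [[1, 2, 7, 8], [3, 5], [4], [6]], Q = [[1, 3, 6, 7], [2, 5], [4], [8]]

Insert each entry of the permutation into P by Schensted row insertion, recording in Q the position of each new cell.

After inserting 6: P = [[6]].
After inserting 4: P = [[4], [6]].
After inserting 5: P = [[4, 5], [6]].
After inserting 1: P = [[1, 5], [4], [6]].
After inserting 3: P = [[1, 3], [4, 5], [6]].
After inserting 7: P = [[1, 3, 7], [4, 5], [6]].
After inserting 8: P = [[1, 3, 7, 8], [4, 5], [6]].
After inserting 2: P = [[1, 2, 7, 8], [3, 5], [4], [6]].

So P = [[1, 2, 7, 8], [3, 5], [4], [6]], Q = [[1, 3, 6, 7], [2, 5], [4], [8]].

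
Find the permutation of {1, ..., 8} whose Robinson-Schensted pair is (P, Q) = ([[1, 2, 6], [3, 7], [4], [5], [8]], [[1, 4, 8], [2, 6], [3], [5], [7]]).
Reverse the RSK construction: for i from n down to 1, find the cell of Q containing i, remove the entry at that cell from P, and reverse-bump it up through P; the value ejected from row 1 is w(i).

Step i=8: Q has 8 at row 1, column 3; remove that cell from P, ejecting 6. So w(8) = 6. P is now [[1, 2], [3, 7], [4], [5], [8]].
Step i=7: Q has 7 at row 5, column 1; remove 8 from row 5 of P and reverse-bump: 8 enters row 4 and ejects 5; 5 enters row 3 and ejects 4; 4 enters row 2 and ejects 3; 3 enters row 1 and ejects 2. So w(7) = 2. P is now [[1, 3], [4, 7], [5], [8]].
Step i=6: Q has 6 at row 2, column 2; remove 7 from row 2 of P and reverse-bump: 7 enters row 1 and ejects 3. So w(6) = 3. P is now [[1, 7], [4], [5], [8]].
Step i=5: Q has 5 at row 4, column 1; remove 8 from row 4 of P and reverse-bump: 8 enters row 3 and ejects 5; 5 enters row 2 and ejects 4; 4 enters row 1 and ejects 1. So w(5) = 1. P is now [[4, 7], [5], [8]].
Step i=4: Q has 4 at row 1, column 2; remove that cell from P, ejecting 7. So w(4) = 7. P is now [[4], [5], [8]].
Step i=3: Q has 3 at row 3, column 1; remove 8 from row 3 of P and reverse-bump: 8 enters row 2 and ejects 5; 5 enters row 1 and ejects 4. So w(3) = 4. P is now [[5], [8]].
Step i=2: Q has 2 at row 2, column 1; remove 8 from row 2 of P and reverse-bump: 8 enters row 1 and ejects 5. So w(2) = 5. P is now [[8]].
Step i=1: Q has 1 at row 1, column 1; remove that cell from P, ejecting 8. So w(1) = 8. P is now [].

So w = 8 5 4 7 1 3 2 6.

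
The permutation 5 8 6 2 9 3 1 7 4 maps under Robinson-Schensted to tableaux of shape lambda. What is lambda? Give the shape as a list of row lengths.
[3, 3, 2, 1]

Row-insert each entry into an empty tableau.

After inserting 5: P = [[5]].
After inserting 8: P = [[5, 8]].
After inserting 6: P = [[5, 6], [8]].
After inserting 2: P = [[2, 6], [5], [8]].
After inserting 9: P = [[2, 6, 9], [5], [8]].
After inserting 3: P = [[2, 3, 9], [5, 6], [8]].
After inserting 1: P = [[1, 3, 9], [2, 6], [5], [8]].
After inserting 7: P = [[1, 3, 7], [2, 6, 9], [5], [8]].
After inserting 4: P = [[1, 3, 4], [2, 6, 7], [5, 9], [8]].

The final insertion tableau P = [[1, 3, 4], [2, 6, 7], [5, 9], [8]] has shape [3, 3, 2, 1].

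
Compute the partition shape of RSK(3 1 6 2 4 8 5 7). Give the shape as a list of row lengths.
[5, 3]

Row-insert each entry into an empty tableau.

After inserting 3: P = [[3]].
After inserting 1: P = [[1], [3]].
After inserting 6: P = [[1, 6], [3]].
After inserting 2: P = [[1, 2], [3, 6]].
After inserting 4: P = [[1, 2, 4], [3, 6]].
After inserting 8: P = [[1, 2, 4, 8], [3, 6]].
After inserting 5: P = [[1, 2, 4, 5], [3, 6, 8]].
After inserting 7: P = [[1, 2, 4, 5, 7], [3, 6, 8]].

The final insertion tableau P = [[1, 2, 4, 5, 7], [3, 6, 8]] has shape [5, 3].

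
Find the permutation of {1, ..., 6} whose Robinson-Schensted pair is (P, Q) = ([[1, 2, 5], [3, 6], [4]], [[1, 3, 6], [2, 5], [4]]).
Reverse the RSK construction: for i from n down to 1, find the cell of Q containing i, remove the entry at that cell from P, and reverse-bump it up through P; the value ejected from row 1 is w(i).

Step i=6: Q has 6 at row 1, column 3; remove that cell from P, ejecting 5. So w(6) = 5. P is now [[1, 2], [3, 6], [4]].
Step i=5: Q has 5 at row 2, column 2; remove 6 from row 2 of P and reverse-bump: 6 enters row 1 and ejects 2. So w(5) = 2. P is now [[1, 6], [3], [4]].
Step i=4: Q has 4 at row 3, column 1; remove 4 from row 3 of P and reverse-bump: 4 enters row 2 and ejects 3; 3 enters row 1 and ejects 1. So w(4) = 1. P is now [[3, 6], [4]].
Step i=3: Q has 3 at row 1, column 2; remove that cell from P, ejecting 6. So w(3) = 6. P is now [[3], [4]].
Step i=2: Q has 2 at row 2, column 1; remove 4 from row 2 of P and reverse-bump: 4 enters row 1 and ejects 3. So w(2) = 3. P is now [[4]].
Step i=1: Q has 1 at row 1, column 1; remove that cell from P, ejecting 4. So w(1) = 4. P is now [].

So w = 4 3 6 1 2 5.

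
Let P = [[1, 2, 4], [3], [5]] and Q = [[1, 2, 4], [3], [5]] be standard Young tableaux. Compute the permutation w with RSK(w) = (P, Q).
1 5 3 4 2

Reverse the RSK construction: for i from n down to 1, find the cell of Q containing i, remove the entry at that cell from P, and reverse-bump it up through P; the value ejected from row 1 is w(i).

Step i=5: Q has 5 at row 3, column 1; remove 5 from row 3 of P and reverse-bump: 5 enters row 2 and ejects 3; 3 enters row 1 and ejects 2. So w(5) = 2. P is now [[1, 3, 4], [5]].
Step i=4: Q has 4 at row 1, column 3; remove that cell from P, ejecting 4. So w(4) = 4. P is now [[1, 3], [5]].
Step i=3: Q has 3 at row 2, column 1; remove 5 from row 2 of P and reverse-bump: 5 enters row 1 and ejects 3. So w(3) = 3. P is now [[1, 5]].
Step i=2: Q has 2 at row 1, column 2; remove that cell from P, ejecting 5. So w(2) = 5. P is now [[1]].
Step i=1: Q has 1 at row 1, column 1; remove that cell from P, ejecting 1. So w(1) = 1. P is now [].

So w = 1 5 3 4 2.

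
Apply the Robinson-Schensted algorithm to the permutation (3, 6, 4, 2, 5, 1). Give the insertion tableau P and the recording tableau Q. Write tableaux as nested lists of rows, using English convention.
Insert each entry of the permutation into P by Schensted row insertion, recording in Q the position of each new cell.

Insert 3: appended to row 1. P = [[3]].
Insert 6: appended to row 1. P = [[3, 6]].
Insert 4: 4 bumps 6 from row 1; 6 starts row 2. P = [[3, 4], [6]].
Insert 2: 2 bumps 3 from row 1; 3 bumps 6 from row 2; 6 starts row 3. P = [[2, 4], [3], [6]].
Insert 5: appended to row 1. P = [[2, 4, 5], [3], [6]].
Insert 1: 1 bumps 2 from row 1; 2 bumps 3 from row 2; 3 bumps 6 from row 3; 6 starts row 4. P = [[1, 4, 5], [2], [3], [6]].

So P = [[1, 4, 5], [2], [3], [6]], Q = [[1, 2, 5], [3], [4], [6]].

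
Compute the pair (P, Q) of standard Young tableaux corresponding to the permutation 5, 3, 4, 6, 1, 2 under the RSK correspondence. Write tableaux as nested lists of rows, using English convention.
Insert each entry of the permutation into P by Schensted row insertion, recording in Q the position of each new cell.

Insert 5: appended to row 1. P = [[5]], Q = [[1]].
Insert 3: 3 bumps 5 from row 1; 5 starts row 2. P = [[3], [5]], Q = [[1], [2]].
Insert 4: appended to row 1. P = [[3, 4], [5]], Q = [[1, 3], [2]].
Insert 6: appended to row 1. P = [[3, 4, 6], [5]], Q = [[1, 3, 4], [2]].
Insert 1: 1 bumps 3 from row 1; 3 bumps 5 from row 2; 5 starts row 3. P = [[1, 4, 6], [3], [5]], Q = [[1, 3, 4], [2], [5]].
Insert 2: 2 bumps 4 from row 1; 4 appends to row 2. P = [[1, 2, 6], [3, 4], [5]], Q = [[1, 3, 4], [2, 6], [5]].

So P = [[1, 2, 6], [3, 4], [5]], Q = [[1, 3, 4], [2, 6], [5]].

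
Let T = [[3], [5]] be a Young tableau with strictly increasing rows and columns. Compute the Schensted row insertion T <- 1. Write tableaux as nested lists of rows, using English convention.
[[1], [3], [5]]

In row 1, 1 replaces 3 (the leftmost entry greater than 1); 3 is bumped to row 2. In row 2, 3 replaces 5 (the leftmost entry greater than 3); 5 is bumped to row 3. 5 starts a new row 3. The new tableau is [[1], [3], [5]].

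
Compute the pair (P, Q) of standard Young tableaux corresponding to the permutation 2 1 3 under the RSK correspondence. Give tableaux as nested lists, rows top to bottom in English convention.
P = [[1, 3], [2]], Q = [[1, 3], [2]]

Insert each entry of the permutation into P by Schensted row insertion, recording in Q the position of each new cell.

Insert 2: appended to row 1. P = [[2]], Q = [[1]].
Insert 1: 1 bumps 2 from row 1; 2 starts row 2. P = [[1], [2]], Q = [[1], [2]].
Insert 3: appended to row 1. P = [[1, 3], [2]], Q = [[1, 3], [2]].

So P = [[1, 3], [2]], Q = [[1, 3], [2]].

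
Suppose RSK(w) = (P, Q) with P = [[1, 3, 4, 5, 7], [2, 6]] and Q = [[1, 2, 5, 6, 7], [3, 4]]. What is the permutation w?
2 6 1 3 4 5 7

Reverse RSK: for i = n, n-1, ..., 1, locate i in Q, remove the corresponding corner cell from P, and reverse-bump its entry up through P; the value ejected from row 1 is w(i).

So w = 2 6 1 3 4 5 7.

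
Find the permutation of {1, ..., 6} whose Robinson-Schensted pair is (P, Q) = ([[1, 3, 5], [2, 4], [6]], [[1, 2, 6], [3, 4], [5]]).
Reverse the RSK construction: for i from n down to 1, find the cell of Q containing i, remove the entry at that cell from P, and reverse-bump it up through P; the value ejected from row 1 is w(i).

Step i=6: Q has 6 at row 1, column 3; remove that cell from P, ejecting 5. So w(6) = 5. P is now [[1, 3], [2, 4], [6]].
Step i=5: Q has 5 at row 3, column 1; remove 6 from row 3 of P and reverse-bump: 6 enters row 2 and ejects 4; 4 enters row 1 and ejects 3. So w(5) = 3. P is now [[1, 4], [2, 6]].
Step i=4: Q has 4 at row 2, column 2; remove 6 from row 2 of P and reverse-bump: 6 enters row 1 and ejects 4. So w(4) = 4. P is now [[1, 6], [2]].
Step i=3: Q has 3 at row 2, column 1; remove 2 from row 2 of P and reverse-bump: 2 enters row 1 and ejects 1. So w(3) = 1. P is now [[2, 6]].
Step i=2: Q has 2 at row 1, column 2; remove that cell from P, ejecting 6. So w(2) = 6. P is now [[2]].
Step i=1: Q has 1 at row 1, column 1; remove that cell from P, ejecting 2. So w(1) = 2. P is now [].

So w = 2 6 1 4 3 5.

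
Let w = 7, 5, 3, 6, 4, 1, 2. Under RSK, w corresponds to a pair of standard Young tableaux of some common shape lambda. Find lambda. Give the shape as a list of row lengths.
[2, 2, 2, 1]

Row-insert each entry into an empty tableau.

After inserting 7: P = [[7]].
After inserting 5: P = [[5], [7]].
After inserting 3: P = [[3], [5], [7]].
After inserting 6: P = [[3, 6], [5], [7]].
After inserting 4: P = [[3, 4], [5, 6], [7]].
After inserting 1: P = [[1, 4], [3, 6], [5], [7]].
After inserting 2: P = [[1, 2], [3, 4], [5, 6], [7]].

The final insertion tableau P = [[1, 2], [3, 4], [5, 6], [7]] has shape [2, 2, 2, 1].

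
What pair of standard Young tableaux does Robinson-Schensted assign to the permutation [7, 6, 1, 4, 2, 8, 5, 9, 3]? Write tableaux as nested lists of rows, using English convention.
Insert each entry of the permutation into P by Schensted row insertion, recording in Q the position of each new cell.

Insert 7: appended to row 1. P = [[7]], Q = [[1]].
Insert 6: 6 bumps 7 from row 1; 7 starts row 2. P = [[6], [7]], Q = [[1], [2]].
Insert 1: 1 bumps 6 from row 1; 6 bumps 7 from row 2; 7 starts row 3. P = [[1], [6], [7]], Q = [[1], [2], [3]].
Insert 4: appended to row 1. P = [[1, 4], [6], [7]], Q = [[1, 4], [2], [3]].
Insert 2: 2 bumps 4 from row 1; 4 bumps 6 from row 2; 6 bumps 7 from row 3; 7 starts row 4. P = [[1, 2], [4], [6], [7]], Q = [[1, 4], [2], [3], [5]].
Insert 8: appended to row 1. P = [[1, 2, 8], [4], [6], [7]], Q = [[1, 4, 6], [2], [3], [5]].
Insert 5: 5 bumps 8 from row 1; 8 appends to row 2. P = [[1, 2, 5], [4, 8], [6], [7]], Q = [[1, 4, 6], [2, 7], [3], [5]].
Insert 9: appended to row 1. P = [[1, 2, 5, 9], [4, 8], [6], [7]], Q = [[1, 4, 6, 8], [2, 7], [3], [5]].
Insert 3: 3 bumps 5 from row 1; 5 bumps 8 from row 2; 8 appends to row 3. P = [[1, 2, 3, 9], [4, 5], [6, 8], [7]], Q = [[1, 4, 6, 8], [2, 7], [3, 9], [5]].

So P = [[1, 2, 3, 9], [4, 5], [6, 8], [7]], Q = [[1, 4, 6, 8], [2, 7], [3, 9], [5]].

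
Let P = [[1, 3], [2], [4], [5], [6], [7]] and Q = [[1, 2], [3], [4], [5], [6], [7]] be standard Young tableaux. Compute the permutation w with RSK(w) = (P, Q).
Reverse the RSK construction: for i from n down to 1, find the cell of Q containing i, remove the entry at that cell from P, and reverse-bump it up through P; the value ejected from row 1 is w(i).

Step i=7: Q has 7 at row 6, column 1; remove 7 from row 6 of P and reverse-bump: 7 enters row 5 and ejects 6; 6 enters row 4 and ejects 5; 5 enters row 3 and ejects 4; 4 enters row 2 and ejects 2; 2 enters row 1 and ejects 1. So w(7) = 1. P is now [[2, 3], [4], [5], [6], [7]].
Step i=6: Q has 6 at row 5, column 1; remove 7 from row 5 of P and reverse-bump: 7 enters row 4 and ejects 6; 6 enters row 3 and ejects 5; 5 enters row 2 and ejects 4; 4 enters row 1 and ejects 3. So w(6) = 3. P is now [[2, 4], [5], [6], [7]].
Step i=5: Q has 5 at row 4, column 1; remove 7 from row 4 of P and reverse-bump: 7 enters row 3 and ejects 6; 6 enters row 2 and ejects 5; 5 enters row 1 and ejects 4. So w(5) = 4. P is now [[2, 5], [6], [7]].
Step i=4: Q has 4 at row 3, column 1; remove 7 from row 3 of P and reverse-bump: 7 enters row 2 and ejects 6; 6 enters row 1 and ejects 5. So w(4) = 5. P is now [[2, 6], [7]].
Step i=3: Q has 3 at row 2, column 1; remove 7 from row 2 of P and reverse-bump: 7 enters row 1 and ejects 6. So w(3) = 6. P is now [[2, 7]].
Step i=2: Q has 2 at row 1, column 2; remove that cell from P, ejecting 7. So w(2) = 7. P is now [[2]].
Step i=1: Q has 1 at row 1, column 1; remove that cell from P, ejecting 2. So w(1) = 2. P is now [].

So w = 2 7 6 5 4 3 1.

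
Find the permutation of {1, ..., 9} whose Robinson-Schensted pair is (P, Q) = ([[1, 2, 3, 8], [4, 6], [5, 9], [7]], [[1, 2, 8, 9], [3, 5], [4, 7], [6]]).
7 9 5 4 6 1 2 3 8

Reverse the RSK construction: for i from n down to 1, find the cell of Q containing i, remove the entry at that cell from P, and reverse-bump it up through P; the value ejected from row 1 is w(i).

Step i=9: Q has 9 at row 1, column 4; remove that cell from P, ejecting 8. So w(9) = 8. P is now [[1, 2, 3], [4, 6], [5, 9], [7]].
Step i=8: Q has 8 at row 1, column 3; remove that cell from P, ejecting 3. So w(8) = 3. P is now [[1, 2], [4, 6], [5, 9], [7]].
Step i=7: Q has 7 at row 3, column 2; remove 9 from row 3 of P and reverse-bump: 9 enters row 2 and ejects 6; 6 enters row 1 and ejects 2. So w(7) = 2. P is now [[1, 6], [4, 9], [5], [7]].
Step i=6: Q has 6 at row 4, column 1; remove 7 from row 4 of P and reverse-bump: 7 enters row 3 and ejects 5; 5 enters row 2 and ejects 4; 4 enters row 1 and ejects 1. So w(6) = 1. P is now [[4, 6], [5, 9], [7]].
Step i=5: Q has 5 at row 2, column 2; remove 9 from row 2 of P and reverse-bump: 9 enters row 1 and ejects 6. So w(5) = 6. P is now [[4, 9], [5], [7]].
Step i=4: Q has 4 at row 3, column 1; remove 7 from row 3 of P and reverse-bump: 7 enters row 2 and ejects 5; 5 enters row 1 and ejects 4. So w(4) = 4. P is now [[5, 9], [7]].
Step i=3: Q has 3 at row 2, column 1; remove 7 from row 2 of P and reverse-bump: 7 enters row 1 and ejects 5. So w(3) = 5. P is now [[7, 9]].
Step i=2: Q has 2 at row 1, column 2; remove that cell from P, ejecting 9. So w(2) = 9. P is now [[7]].
Step i=1: Q has 1 at row 1, column 1; remove that cell from P, ejecting 7. So w(1) = 7. P is now [].

So w = 7 9 5 4 6 1 2 3 8.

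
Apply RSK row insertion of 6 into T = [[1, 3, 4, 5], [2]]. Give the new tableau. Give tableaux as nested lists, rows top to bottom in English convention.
6 is larger than every entry of row 1, so it is appended to row 1. The new tableau is [[1, 3, 4, 5, 6], [2]].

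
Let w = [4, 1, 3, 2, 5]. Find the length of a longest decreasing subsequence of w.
3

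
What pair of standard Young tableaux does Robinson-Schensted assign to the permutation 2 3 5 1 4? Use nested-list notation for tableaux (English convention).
Insert each entry of the permutation into P by Schensted row insertion, recording in Q the position of each new cell.

Insert 2: appended to row 1. P = [[2]], Q = [[1]].
Insert 3: appended to row 1. P = [[2, 3]], Q = [[1, 2]].
Insert 5: appended to row 1. P = [[2, 3, 5]], Q = [[1, 2, 3]].
Insert 1: 1 bumps 2 from row 1; 2 starts row 2. P = [[1, 3, 5], [2]], Q = [[1, 2, 3], [4]].
Insert 4: 4 bumps 5 from row 1; 5 appends to row 2. P = [[1, 3, 4], [2, 5]], Q = [[1, 2, 3], [4, 5]].

So P = [[1, 3, 4], [2, 5]], Q = [[1, 2, 3], [4, 5]].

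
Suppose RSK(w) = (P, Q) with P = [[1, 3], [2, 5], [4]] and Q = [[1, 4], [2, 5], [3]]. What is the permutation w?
Reverse the RSK construction: for i from n down to 1, find the cell of Q containing i, remove the entry at that cell from P, and reverse-bump it up through P; the value ejected from row 1 is w(i).

Step i=5: Q has 5 at row 2, column 2; remove 5 from row 2 of P and reverse-bump: 5 enters row 1 and ejects 3. So w(5) = 3. P is now [[1, 5], [2], [4]].
Step i=4: Q has 4 at row 1, column 2; remove that cell from P, ejecting 5. So w(4) = 5. P is now [[1], [2], [4]].
Step i=3: Q has 3 at row 3, column 1; remove 4 from row 3 of P and reverse-bump: 4 enters row 2 and ejects 2; 2 enters row 1 and ejects 1. So w(3) = 1. P is now [[2], [4]].
Step i=2: Q has 2 at row 2, column 1; remove 4 from row 2 of P and reverse-bump: 4 enters row 1 and ejects 2. So w(2) = 2. P is now [[4]].
Step i=1: Q has 1 at row 1, column 1; remove that cell from P, ejecting 4. So w(1) = 4. P is now [].

So w = 4 2 1 5 3.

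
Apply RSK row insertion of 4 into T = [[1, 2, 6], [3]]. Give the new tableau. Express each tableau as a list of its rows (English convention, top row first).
In row 1, 4 replaces 6 (the leftmost entry greater than 4); 6 is bumped to row 2. 6 is appended to row 2. The new tableau is [[1, 2, 4], [3, 6]].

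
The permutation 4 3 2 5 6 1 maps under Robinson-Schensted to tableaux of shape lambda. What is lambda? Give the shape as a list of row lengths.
RSK row insertion gives P = [[1, 5, 6], [2], [3], [4]], which has shape [3, 1, 1, 1].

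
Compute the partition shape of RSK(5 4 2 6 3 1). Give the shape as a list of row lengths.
Row-insert each entry into an empty tableau.

After inserting 5: P = [[5]].
After inserting 4: P = [[4], [5]].
After inserting 2: P = [[2], [4], [5]].
After inserting 6: P = [[2, 6], [4], [5]].
After inserting 3: P = [[2, 3], [4, 6], [5]].
After inserting 1: P = [[1, 3], [2, 6], [4], [5]].

The final insertion tableau P = [[1, 3], [2, 6], [4], [5]] has shape [2, 2, 1, 1].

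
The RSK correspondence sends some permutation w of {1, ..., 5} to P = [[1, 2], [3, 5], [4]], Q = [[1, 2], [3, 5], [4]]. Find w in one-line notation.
4 5 3 1 2

Reverse the RSK construction: for i from n down to 1, find the cell of Q containing i, remove the entry at that cell from P, and reverse-bump it up through P; the value ejected from row 1 is w(i).

Step i=5: Q has 5 at row 2, column 2; remove 5 from row 2 of P and reverse-bump: 5 enters row 1 and ejects 2. So w(5) = 2. P is now [[1, 5], [3], [4]].
Step i=4: Q has 4 at row 3, column 1; remove 4 from row 3 of P and reverse-bump: 4 enters row 2 and ejects 3; 3 enters row 1 and ejects 1. So w(4) = 1. P is now [[3, 5], [4]].
Step i=3: Q has 3 at row 2, column 1; remove 4 from row 2 of P and reverse-bump: 4 enters row 1 and ejects 3. So w(3) = 3. P is now [[4, 5]].
Step i=2: Q has 2 at row 1, column 2; remove that cell from P, ejecting 5. So w(2) = 5. P is now [[4]].
Step i=1: Q has 1 at row 1, column 1; remove that cell from P, ejecting 4. So w(1) = 4. P is now [].

So w = 4 5 3 1 2.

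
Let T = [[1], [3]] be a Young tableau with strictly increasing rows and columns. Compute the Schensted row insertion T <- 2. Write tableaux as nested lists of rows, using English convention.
[[1, 2], [3]]

2 is larger than every entry of row 1, so it is appended to row 1. The new tableau is [[1, 2], [3]].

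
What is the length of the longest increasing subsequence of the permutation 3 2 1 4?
2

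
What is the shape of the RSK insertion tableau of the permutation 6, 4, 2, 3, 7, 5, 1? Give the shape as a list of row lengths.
RSK row insertion gives P = [[1, 3, 5], [2, 7], [4], [6]], which has shape [3, 2, 1, 1].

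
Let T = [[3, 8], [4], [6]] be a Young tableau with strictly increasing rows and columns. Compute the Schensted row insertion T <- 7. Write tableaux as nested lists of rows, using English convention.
[[3, 7], [4, 8], [6]]

In row 1, 7 replaces 8 (the leftmost entry greater than 7); 8 is bumped to row 2. 8 is appended to row 2. The new tableau is [[3, 7], [4, 8], [6]].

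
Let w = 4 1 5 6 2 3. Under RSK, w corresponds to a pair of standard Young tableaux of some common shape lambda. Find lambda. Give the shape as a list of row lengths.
RSK row insertion gives P = [[1, 2, 3], [4, 5, 6]], which has shape [3, 3].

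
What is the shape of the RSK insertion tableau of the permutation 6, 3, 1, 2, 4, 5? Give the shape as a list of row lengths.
Row-insert each entry into an empty tableau.

After inserting 6: P = [[6]].
After inserting 3: P = [[3], [6]].
After inserting 1: P = [[1], [3], [6]].
After inserting 2: P = [[1, 2], [3], [6]].
After inserting 4: P = [[1, 2, 4], [3], [6]].
After inserting 5: P = [[1, 2, 4, 5], [3], [6]].

The final insertion tableau P = [[1, 2, 4, 5], [3], [6]] has shape [4, 1, 1].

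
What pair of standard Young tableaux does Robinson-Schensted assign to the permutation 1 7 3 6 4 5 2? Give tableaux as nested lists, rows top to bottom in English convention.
P = [[1, 2, 4, 5], [3], [6], [7]], Q = [[1, 2, 4, 6], [3], [5], [7]]

Insert each entry of the permutation into P by Schensted row insertion, recording in Q the position of each new cell.

Insert 1: appended to row 1. P = [[1]].
Insert 7: appended to row 1. P = [[1, 7]].
Insert 3: 3 bumps 7 from row 1; 7 starts row 2. P = [[1, 3], [7]].
Insert 6: appended to row 1. P = [[1, 3, 6], [7]].
Insert 4: 4 bumps 6 from row 1; 6 bumps 7 from row 2; 7 starts row 3. P = [[1, 3, 4], [6], [7]].
Insert 5: appended to row 1. P = [[1, 3, 4, 5], [6], [7]].
Insert 2: 2 bumps 3 from row 1; 3 bumps 6 from row 2; 6 bumps 7 from row 3; 7 starts row 4. P = [[1, 2, 4, 5], [3], [6], [7]].

So P = [[1, 2, 4, 5], [3], [6], [7]], Q = [[1, 2, 4, 6], [3], [5], [7]].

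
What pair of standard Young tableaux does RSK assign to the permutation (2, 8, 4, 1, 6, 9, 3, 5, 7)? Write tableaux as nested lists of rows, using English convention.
Insert each entry of the permutation into P by Schensted row insertion, recording in Q the position of each new cell.

Insert 2: appended to row 1. P = [[2]].
Insert 8: appended to row 1. P = [[2, 8]].
Insert 4: 4 bumps 8 from row 1; 8 starts row 2. P = [[2, 4], [8]].
Insert 1: 1 bumps 2 from row 1; 2 bumps 8 from row 2; 8 starts row 3. P = [[1, 4], [2], [8]].
Insert 6: appended to row 1. P = [[1, 4, 6], [2], [8]].
Insert 9: appended to row 1. P = [[1, 4, 6, 9], [2], [8]].
Insert 3: 3 bumps 4 from row 1; 4 appends to row 2. P = [[1, 3, 6, 9], [2, 4], [8]].
Insert 5: 5 bumps 6 from row 1; 6 appends to row 2. P = [[1, 3, 5, 9], [2, 4, 6], [8]].
Insert 7: 7 bumps 9 from row 1; 9 appends to row 2. P = [[1, 3, 5, 7], [2, 4, 6, 9], [8]].

So P = [[1, 3, 5, 7], [2, 4, 6, 9], [8]], Q = [[1, 2, 5, 6], [3, 7, 8, 9], [4]].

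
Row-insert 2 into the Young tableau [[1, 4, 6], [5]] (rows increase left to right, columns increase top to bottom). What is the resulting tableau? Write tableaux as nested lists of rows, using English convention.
In row 1, 2 replaces 4 (the leftmost entry greater than 2); 4 is bumped to row 2. In row 2, 4 replaces 5 (the leftmost entry greater than 4); 5 is bumped to row 3. 5 starts a new row 3. The new tableau is [[1, 2, 6], [4], [5]].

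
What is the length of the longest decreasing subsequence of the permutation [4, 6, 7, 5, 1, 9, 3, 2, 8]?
4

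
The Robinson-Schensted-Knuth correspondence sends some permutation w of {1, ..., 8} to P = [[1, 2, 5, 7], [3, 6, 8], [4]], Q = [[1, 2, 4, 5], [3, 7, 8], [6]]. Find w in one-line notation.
1 4 3 6 8 2 5 7

Reverse the RSK construction: for i from n down to 1, find the cell of Q containing i, remove the entry at that cell from P, and reverse-bump it up through P; the value ejected from row 1 is w(i).

Step i=8: Q has 8 at row 2, column 3; remove 8 from row 2 of P and reverse-bump: 8 enters row 1 and ejects 7. So w(8) = 7. P is now [[1, 2, 5, 8], [3, 6], [4]].
Step i=7: Q has 7 at row 2, column 2; remove 6 from row 2 of P and reverse-bump: 6 enters row 1 and ejects 5. So w(7) = 5. P is now [[1, 2, 6, 8], [3], [4]].
Step i=6: Q has 6 at row 3, column 1; remove 4 from row 3 of P and reverse-bump: 4 enters row 2 and ejects 3; 3 enters row 1 and ejects 2. So w(6) = 2. P is now [[1, 3, 6, 8], [4]].
Step i=5: Q has 5 at row 1, column 4; remove that cell from P, ejecting 8. So w(5) = 8. P is now [[1, 3, 6], [4]].
Step i=4: Q has 4 at row 1, column 3; remove that cell from P, ejecting 6. So w(4) = 6. P is now [[1, 3], [4]].
Step i=3: Q has 3 at row 2, column 1; remove 4 from row 2 of P and reverse-bump: 4 enters row 1 and ejects 3. So w(3) = 3. P is now [[1, 4]].
Step i=2: Q has 2 at row 1, column 2; remove that cell from P, ejecting 4. So w(2) = 4. P is now [[1]].
Step i=1: Q has 1 at row 1, column 1; remove that cell from P, ejecting 1. So w(1) = 1. P is now [].

So w = 1 4 3 6 8 2 5 7.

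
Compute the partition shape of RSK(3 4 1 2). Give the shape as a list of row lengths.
Row-insert each entry into an empty tableau.

After inserting 3: P = [[3]].
After inserting 4: P = [[3, 4]].
After inserting 1: P = [[1, 4], [3]].
After inserting 2: P = [[1, 2], [3, 4]].

The final insertion tableau P = [[1, 2], [3, 4]] has shape [2, 2].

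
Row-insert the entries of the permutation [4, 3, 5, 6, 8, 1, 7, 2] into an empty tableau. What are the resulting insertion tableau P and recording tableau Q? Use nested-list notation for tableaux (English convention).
P = [[1, 2, 6, 7], [3, 5], [4, 8]], Q = [[1, 3, 4, 5], [2, 7], [6, 8]]

Insert each entry of the permutation into P by Schensted row insertion, recording in Q the position of each new cell.

Insert 4: appended to row 1. P = [[4]].
Insert 3: 3 bumps 4 from row 1; 4 starts row 2. P = [[3], [4]].
Insert 5: appended to row 1. P = [[3, 5], [4]].
Insert 6: appended to row 1. P = [[3, 5, 6], [4]].
Insert 8: appended to row 1. P = [[3, 5, 6, 8], [4]].
Insert 1: 1 bumps 3 from row 1; 3 bumps 4 from row 2; 4 starts row 3. P = [[1, 5, 6, 8], [3], [4]].
Insert 7: 7 bumps 8 from row 1; 8 appends to row 2. P = [[1, 5, 6, 7], [3, 8], [4]].
Insert 2: 2 bumps 5 from row 1; 5 bumps 8 from row 2; 8 appends to row 3. P = [[1, 2, 6, 7], [3, 5], [4, 8]].

So P = [[1, 2, 6, 7], [3, 5], [4, 8]], Q = [[1, 3, 4, 5], [2, 7], [6, 8]].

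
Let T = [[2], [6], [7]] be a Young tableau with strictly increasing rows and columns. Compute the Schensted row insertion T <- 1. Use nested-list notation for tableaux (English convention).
[[1], [2], [6], [7]]

In row 1, 1 replaces 2 (the leftmost entry greater than 1); 2 is bumped to row 2. In row 2, 2 replaces 6 (the leftmost entry greater than 2); 6 is bumped to row 3. In row 3, 6 replaces 7 (the leftmost entry greater than 6); 7 is bumped to row 4. 7 starts a new row 4. The new tableau is [[1], [2], [6], [7]].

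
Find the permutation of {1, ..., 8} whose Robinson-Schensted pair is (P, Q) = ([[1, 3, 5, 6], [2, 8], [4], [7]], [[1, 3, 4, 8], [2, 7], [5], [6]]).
7 2 4 8 3 1 5 6

Reverse the RSK construction: for i from n down to 1, find the cell of Q containing i, remove the entry at that cell from P, and reverse-bump it up through P; the value ejected from row 1 is w(i).

Step i=8: Q has 8 at row 1, column 4; remove that cell from P, ejecting 6. So w(8) = 6. P is now [[1, 3, 5], [2, 8], [4], [7]].
Step i=7: Q has 7 at row 2, column 2; remove 8 from row 2 of P and reverse-bump: 8 enters row 1 and ejects 5. So w(7) = 5. P is now [[1, 3, 8], [2], [4], [7]].
Step i=6: Q has 6 at row 4, column 1; remove 7 from row 4 of P and reverse-bump: 7 enters row 3 and ejects 4; 4 enters row 2 and ejects 2; 2 enters row 1 and ejects 1. So w(6) = 1. P is now [[2, 3, 8], [4], [7]].
Step i=5: Q has 5 at row 3, column 1; remove 7 from row 3 of P and reverse-bump: 7 enters row 2 and ejects 4; 4 enters row 1 and ejects 3. So w(5) = 3. P is now [[2, 4, 8], [7]].
Step i=4: Q has 4 at row 1, column 3; remove that cell from P, ejecting 8. So w(4) = 8. P is now [[2, 4], [7]].
Step i=3: Q has 3 at row 1, column 2; remove that cell from P, ejecting 4. So w(3) = 4. P is now [[2], [7]].
Step i=2: Q has 2 at row 2, column 1; remove 7 from row 2 of P and reverse-bump: 7 enters row 1 and ejects 2. So w(2) = 2. P is now [[7]].
Step i=1: Q has 1 at row 1, column 1; remove that cell from P, ejecting 7. So w(1) = 7. P is now [].

So w = 7 2 4 8 3 1 5 6.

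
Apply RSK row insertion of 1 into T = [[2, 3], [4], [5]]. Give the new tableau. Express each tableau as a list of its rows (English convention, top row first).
[[1, 3], [2], [4], [5]]

In row 1, 1 replaces 2 (the leftmost entry greater than 1); 2 is bumped to row 2. In row 2, 2 replaces 4 (the leftmost entry greater than 2); 4 is bumped to row 3. In row 3, 4 replaces 5 (the leftmost entry greater than 4); 5 is bumped to row 4. 5 starts a new row 4. The new tableau is [[1, 3], [2], [4], [5]].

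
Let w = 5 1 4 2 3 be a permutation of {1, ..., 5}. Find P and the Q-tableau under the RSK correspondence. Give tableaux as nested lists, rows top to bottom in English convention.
P = [[1, 2, 3], [4], [5]], Q = [[1, 3, 5], [2], [4]]

Insert each entry of the permutation into P by Schensted row insertion, recording in Q the position of each new cell.

After inserting 5: P = [[5]].
After inserting 1: P = [[1], [5]].
After inserting 4: P = [[1, 4], [5]].
After inserting 2: P = [[1, 2], [4], [5]].
After inserting 3: P = [[1, 2, 3], [4], [5]].

So P = [[1, 2, 3], [4], [5]], Q = [[1, 3, 5], [2], [4]].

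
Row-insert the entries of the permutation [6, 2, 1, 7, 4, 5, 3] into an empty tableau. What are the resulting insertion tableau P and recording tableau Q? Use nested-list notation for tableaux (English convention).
Insert each entry of the permutation into P by Schensted row insertion, recording in Q the position of each new cell.

Insert 6: appended to row 1. P = [[6]], Q = [[1]].
Insert 2: 2 bumps 6 from row 1; 6 starts row 2. P = [[2], [6]], Q = [[1], [2]].
Insert 1: 1 bumps 2 from row 1; 2 bumps 6 from row 2; 6 starts row 3. P = [[1], [2], [6]], Q = [[1], [2], [3]].
Insert 7: appended to row 1. P = [[1, 7], [2], [6]], Q = [[1, 4], [2], [3]].
Insert 4: 4 bumps 7 from row 1; 7 appends to row 2. P = [[1, 4], [2, 7], [6]], Q = [[1, 4], [2, 5], [3]].
Insert 5: appended to row 1. P = [[1, 4, 5], [2, 7], [6]], Q = [[1, 4, 6], [2, 5], [3]].
Insert 3: 3 bumps 4 from row 1; 4 bumps 7 from row 2; 7 appends to row 3. P = [[1, 3, 5], [2, 4], [6, 7]], Q = [[1, 4, 6], [2, 5], [3, 7]].

So P = [[1, 3, 5], [2, 4], [6, 7]], Q = [[1, 4, 6], [2, 5], [3, 7]].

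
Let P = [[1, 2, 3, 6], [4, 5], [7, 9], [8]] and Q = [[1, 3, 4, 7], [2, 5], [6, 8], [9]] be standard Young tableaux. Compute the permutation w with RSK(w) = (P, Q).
Reverse the RSK construction: for i from n down to 1, find the cell of Q containing i, remove the entry at that cell from P, and reverse-bump it up through P; the value ejected from row 1 is w(i).

Step i=9: Q has 9 at row 4, column 1; remove 8 from row 4 of P and reverse-bump: 8 enters row 3 and ejects 7; 7 enters row 2 and ejects 5; 5 enters row 1 and ejects 3. So w(9) = 3. P is now [[1, 2, 5, 6], [4, 7], [8, 9]].
Step i=8: Q has 8 at row 3, column 2; remove 9 from row 3 of P and reverse-bump: 9 enters row 2 and ejects 7; 7 enters row 1 and ejects 6. So w(8) = 6. P is now [[1, 2, 5, 7], [4, 9], [8]].
Step i=7: Q has 7 at row 1, column 4; remove that cell from P, ejecting 7. So w(7) = 7. P is now [[1, 2, 5], [4, 9], [8]].
Step i=6: Q has 6 at row 3, column 1; remove 8 from row 3 of P and reverse-bump: 8 enters row 2 and ejects 4; 4 enters row 1 and ejects 2. So w(6) = 2. P is now [[1, 4, 5], [8, 9]].
Step i=5: Q has 5 at row 2, column 2; remove 9 from row 2 of P and reverse-bump: 9 enters row 1 and ejects 5. So w(5) = 5. P is now [[1, 4, 9], [8]].
Step i=4: Q has 4 at row 1, column 3; remove that cell from P, ejecting 9. So w(4) = 9. P is now [[1, 4], [8]].
Step i=3: Q has 3 at row 1, column 2; remove that cell from P, ejecting 4. So w(3) = 4. P is now [[1], [8]].
Step i=2: Q has 2 at row 2, column 1; remove 8 from row 2 of P and reverse-bump: 8 enters row 1 and ejects 1. So w(2) = 1. P is now [[8]].
Step i=1: Q has 1 at row 1, column 1; remove that cell from P, ejecting 8. So w(1) = 8. P is now [].

So w = 8 1 4 9 5 2 7 6 3.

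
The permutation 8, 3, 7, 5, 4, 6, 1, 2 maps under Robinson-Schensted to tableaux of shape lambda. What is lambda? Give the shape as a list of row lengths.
[3, 2, 1, 1, 1]

Row-insert each entry into an empty tableau.

After inserting 8: P = [[8]].
After inserting 3: P = [[3], [8]].
After inserting 7: P = [[3, 7], [8]].
After inserting 5: P = [[3, 5], [7], [8]].
After inserting 4: P = [[3, 4], [5], [7], [8]].
After inserting 6: P = [[3, 4, 6], [5], [7], [8]].
After inserting 1: P = [[1, 4, 6], [3], [5], [7], [8]].
After inserting 2: P = [[1, 2, 6], [3, 4], [5], [7], [8]].

The final insertion tableau P = [[1, 2, 6], [3, 4], [5], [7], [8]] has shape [3, 2, 1, 1, 1].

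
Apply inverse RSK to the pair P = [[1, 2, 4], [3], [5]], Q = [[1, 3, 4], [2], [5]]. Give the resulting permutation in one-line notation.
5 1 3 4 2

Reverse the RSK construction: for i from n down to 1, find the cell of Q containing i, remove the entry at that cell from P, and reverse-bump it up through P; the value ejected from row 1 is w(i).

Step i=5: Q has 5 at row 3, column 1; remove 5 from row 3 of P and reverse-bump: 5 enters row 2 and ejects 3; 3 enters row 1 and ejects 2. So w(5) = 2. P is now [[1, 3, 4], [5]].
Step i=4: Q has 4 at row 1, column 3; remove that cell from P, ejecting 4. So w(4) = 4. P is now [[1, 3], [5]].
Step i=3: Q has 3 at row 1, column 2; remove that cell from P, ejecting 3. So w(3) = 3. P is now [[1], [5]].
Step i=2: Q has 2 at row 2, column 1; remove 5 from row 2 of P and reverse-bump: 5 enters row 1 and ejects 1. So w(2) = 1. P is now [[5]].
Step i=1: Q has 1 at row 1, column 1; remove that cell from P, ejecting 5. So w(1) = 5. P is now [].

So w = 5 1 3 4 2.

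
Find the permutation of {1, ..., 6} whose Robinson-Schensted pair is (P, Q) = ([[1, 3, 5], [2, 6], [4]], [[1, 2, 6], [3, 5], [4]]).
4 6 2 1 3 5

Reverse the RSK construction: for i from n down to 1, find the cell of Q containing i, remove the entry at that cell from P, and reverse-bump it up through P; the value ejected from row 1 is w(i).

Step i=6: Q has 6 at row 1, column 3; remove that cell from P, ejecting 5. So w(6) = 5. P is now [[1, 3], [2, 6], [4]].
Step i=5: Q has 5 at row 2, column 2; remove 6 from row 2 of P and reverse-bump: 6 enters row 1 and ejects 3. So w(5) = 3. P is now [[1, 6], [2], [4]].
Step i=4: Q has 4 at row 3, column 1; remove 4 from row 3 of P and reverse-bump: 4 enters row 2 and ejects 2; 2 enters row 1 and ejects 1. So w(4) = 1. P is now [[2, 6], [4]].
Step i=3: Q has 3 at row 2, column 1; remove 4 from row 2 of P and reverse-bump: 4 enters row 1 and ejects 2. So w(3) = 2. P is now [[4, 6]].
Step i=2: Q has 2 at row 1, column 2; remove that cell from P, ejecting 6. So w(2) = 6. P is now [[4]].
Step i=1: Q has 1 at row 1, column 1; remove that cell from P, ejecting 4. So w(1) = 4. P is now [].

So w = 4 6 2 1 3 5.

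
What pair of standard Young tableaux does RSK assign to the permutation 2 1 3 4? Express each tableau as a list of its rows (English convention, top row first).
Insert each entry of the permutation into P by Schensted row insertion, recording in Q the position of each new cell.

After inserting 2: P = [[2]].
After inserting 1: P = [[1], [2]].
After inserting 3: P = [[1, 3], [2]].
After inserting 4: P = [[1, 3, 4], [2]].

So P = [[1, 3, 4], [2]], Q = [[1, 3, 4], [2]].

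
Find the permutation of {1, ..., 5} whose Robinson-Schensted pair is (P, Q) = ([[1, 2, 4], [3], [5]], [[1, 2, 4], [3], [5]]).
Reverse the RSK construction: for i from n down to 1, find the cell of Q containing i, remove the entry at that cell from P, and reverse-bump it up through P; the value ejected from row 1 is w(i).

Step i=5: Q has 5 at row 3, column 1; remove 5 from row 3 of P and reverse-bump: 5 enters row 2 and ejects 3; 3 enters row 1 and ejects 2. So w(5) = 2. P is now [[1, 3, 4], [5]].
Step i=4: Q has 4 at row 1, column 3; remove that cell from P, ejecting 4. So w(4) = 4. P is now [[1, 3], [5]].
Step i=3: Q has 3 at row 2, column 1; remove 5 from row 2 of P and reverse-bump: 5 enters row 1 and ejects 3. So w(3) = 3. P is now [[1, 5]].
Step i=2: Q has 2 at row 1, column 2; remove that cell from P, ejecting 5. So w(2) = 5. P is now [[1]].
Step i=1: Q has 1 at row 1, column 1; remove that cell from P, ejecting 1. So w(1) = 1. P is now [].

So w = 1 5 3 4 2.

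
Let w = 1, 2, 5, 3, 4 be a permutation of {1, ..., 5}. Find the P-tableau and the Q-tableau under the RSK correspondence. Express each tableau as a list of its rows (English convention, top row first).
P = [[1, 2, 3, 4], [5]], Q = [[1, 2, 3, 5], [4]]

Insert each entry of the permutation into P by Schensted row insertion, recording in Q the position of each new cell.

Insert 1: appended to row 1. P = [[1]].
Insert 2: appended to row 1. P = [[1, 2]].
Insert 5: appended to row 1. P = [[1, 2, 5]].
Insert 3: 3 bumps 5 from row 1; 5 starts row 2. P = [[1, 2, 3], [5]].
Insert 4: appended to row 1. P = [[1, 2, 3, 4], [5]].

So P = [[1, 2, 3, 4], [5]], Q = [[1, 2, 3, 5], [4]].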